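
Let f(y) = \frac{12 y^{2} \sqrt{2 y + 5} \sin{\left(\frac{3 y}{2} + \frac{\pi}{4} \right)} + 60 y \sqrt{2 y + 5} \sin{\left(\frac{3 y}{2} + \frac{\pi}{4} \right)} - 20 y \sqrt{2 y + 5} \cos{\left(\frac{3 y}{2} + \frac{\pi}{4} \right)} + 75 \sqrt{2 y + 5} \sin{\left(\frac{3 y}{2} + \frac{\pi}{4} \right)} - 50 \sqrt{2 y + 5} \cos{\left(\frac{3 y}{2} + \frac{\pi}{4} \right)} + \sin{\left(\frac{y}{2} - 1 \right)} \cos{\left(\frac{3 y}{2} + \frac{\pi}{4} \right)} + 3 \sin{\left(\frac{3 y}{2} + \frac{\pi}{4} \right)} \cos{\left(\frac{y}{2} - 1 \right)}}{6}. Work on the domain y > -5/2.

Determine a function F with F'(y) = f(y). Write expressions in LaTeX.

An antiderivative is F(y) = - \frac{4 y^{2} \sqrt{2 y + 5} \cos{\left(\frac{3 y}{2} + \frac{\pi}{4} \right)}}{3} - \frac{20 y \sqrt{2 y + 5} \cos{\left(\frac{3 y}{2} + \frac{\pi}{4} \right)}}{3} - \frac{25 \sqrt{2 y + 5} \cos{\left(\frac{3 y}{2} + \frac{\pi}{4} \right)}}{3} - \frac{\cos{\left(\frac{y}{2} - 1 \right)} \cos{\left(\frac{3 y}{2} + \frac{\pi}{4} \right)}}{3}.

f has the shape u'v + uv' for u = - \frac{\left(2 y + 5\right)^{\frac{5}{2}}}{3} - \frac{\cos{\left(\frac{y}{2} - 1 \right)}}{3} and v = \cos{\left(\frac{3 y}{2} + \frac{\pi}{4} \right)} — it is the derivative of the product u*v.
Check: d/dy[- \frac{4 y^{2} \sqrt{2 y + 5} \cos{\left(\frac{3 y}{2} + \frac{\pi}{4} \right)}}{3} - \frac{20 y \sqrt{2 y + 5} \cos{\left(\frac{3 y}{2} + \frac{\pi}{4} \right)}}{3} - \frac{25 \sqrt{2 y + 5} \cos{\left(\frac{3 y}{2} + \frac{\pi}{4} \right)}}{3} - \frac{\cos{\left(\frac{y}{2} - 1 \right)} \cos{\left(\frac{3 y}{2} + \frac{\pi}{4} \right)}}{3}] = \frac{24 y^{3} \sin{\left(\frac{3 y}{2} + \frac{\pi}{4} \right)} + 180 y^{2} \sin{\left(\frac{3 y}{2} + \frac{\pi}{4} \right)} - 40 y^{2} \cos{\left(\frac{3 y}{2} + \frac{\pi}{4} \right)} + 450 y \sin{\left(\frac{3 y}{2} + \frac{\pi}{4} \right)} - 200 y \cos{\left(\frac{3 y}{2} + \frac{\pi}{4} \right)} + \sqrt{2 y + 5} \sin{\left(\frac{y}{2} - 1 \right)} \cos{\left(\frac{3 y}{2} + \frac{\pi}{4} \right)} + 3 \sqrt{2 y + 5} \sin{\left(\frac{3 y}{2} + \frac{\pi}{4} \right)} \cos{\left(\frac{y}{2} - 1 \right)} + 375 \sin{\left(\frac{3 y}{2} + \frac{\pi}{4} \right)} - 250 \cos{\left(\frac{3 y}{2} + \frac{\pi}{4} \right)}}{6 \sqrt{2 y + 5}}, which equals f(y).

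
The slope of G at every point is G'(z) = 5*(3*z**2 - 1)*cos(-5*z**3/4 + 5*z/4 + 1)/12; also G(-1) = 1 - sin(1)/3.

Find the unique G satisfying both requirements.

The substitution u = -5*z**3/4 + 5*z/4 + 1 works: G'(z) is exactly (dG/du)*(du/dz) for that inner function.
A general antiderivative is -sin(-5*z**3/4 + 5*z/4 + 1)/3 + C.
The condition gives C = 1 - sin(1)/3 - (-sin(1)/3) = 1.
So G(z) = -(sin(-5*z**3/4 + 5*z/4 + 1) - 3)/3.
Check: d/dz[-(sin(-5*z**3/4 + 5*z/4 + 1) - 3)/3] = 5*z**2*cos(-5*z**3/4 + 5*z/4 + 1)/4 - 5*cos(-5*z**3/4 + 5*z/4 + 1)/12, which equals G'(z).

G(z) = -(sin(-5*z**3/4 + 5*z/4 + 1) - 3)/3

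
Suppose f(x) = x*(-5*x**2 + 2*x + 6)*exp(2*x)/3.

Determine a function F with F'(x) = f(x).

Recognize the product-rule pattern: f = u'v + uv' with u = -5*x**3/6 + 19*x**2/12 - 7*x/12 + 7/24, v = exp(2*x), so integration by parts undoes it.
Check: d/dx[(-20*x**3 + 38*x**2 - 14*x + 7)*exp(2*x)/24] = -5*x**3*exp(2*x)/3 + 2*x**2*exp(2*x)/3 + 2*x*exp(2*x), which equals f(x).

An antiderivative is F(x) = (-20*x**3 + 38*x**2 - 14*x + 7)*exp(2*x)/24.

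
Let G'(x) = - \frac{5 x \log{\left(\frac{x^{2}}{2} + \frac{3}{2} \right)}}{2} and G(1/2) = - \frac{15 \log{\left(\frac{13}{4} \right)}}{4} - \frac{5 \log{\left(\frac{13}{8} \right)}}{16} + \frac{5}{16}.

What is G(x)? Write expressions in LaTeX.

Recover the given G'(x) by differentiating a candidate G(x); any mismatch rules it out.
A general antiderivative is - \frac{5 x^{2} \log{\left(\frac{x^{2}}{2} + \frac{3}{2} \right)}}{4} + \frac{5 x^{2}}{4} - \frac{15 \log{\left(x^{2} + 3 \right)}}{4} + C.
The condition gives C = - \frac{15 \log{\left(\frac{13}{4} \right)}}{4} - \frac{5 \log{\left(\frac{13}{8} \right)}}{16} + \frac{5}{16} - (- \frac{15 \log{\left(\frac{13}{4} \right)}}{4} - \frac{5 \log{\left(\frac{13}{8} \right)}}{16} + \frac{5}{16}) = 0.
So G(x) = - \frac{5 x^{2} \log{\left(\frac{x^{2}}{2} + \frac{3}{2} \right)}}{4} + \frac{5 x^{2}}{4} - \frac{15 \log{\left(x^{2} + 3 \right)}}{4}.
Check: d/dx[- \frac{5 x^{2} \log{\left(\frac{x^{2}}{2} + \frac{3}{2} \right)}}{4} + \frac{5 x^{2}}{4} - \frac{15 \log{\left(x^{2} + 3 \right)}}{4}] = - \frac{5 x \log{\left(x^{2} + 3 \right)}}{2} + \frac{5 x \log{\left(2 \right)}}{2}, which equals G'(x).

G(x) = - \frac{5 x^{2} \log{\left(\frac{x^{2}}{2} + \frac{3}{2} \right)}}{4} + \frac{5 x^{2}}{4} - \frac{15 \log{\left(x^{2} + 3 \right)}}{4}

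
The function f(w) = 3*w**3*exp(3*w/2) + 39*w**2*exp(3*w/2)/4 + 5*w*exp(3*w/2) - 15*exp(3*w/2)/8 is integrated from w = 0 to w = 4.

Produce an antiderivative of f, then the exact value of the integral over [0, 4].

Antiderivative: F(w) = 2*w**3*exp(3*w/2) + 5*w**2*exp(3*w/2)/2 - 5*exp(3*w/2)/4; value = 5/4 + 667*exp(6)/4

Recognize the product-rule pattern: f = u'v + uv' with u = 2*w**3 + 5*w**2/2 - 5/4, v = exp(3*w/2), so integration by parts undoes it.
F(w) = 2*w**3*exp(3*w/2) + 5*w**2*exp(3*w/2)/2 - 5*exp(3*w/2)/4 is an antiderivative of f.
Check: d/dw[2*w**3*exp(3*w/2) + 5*w**2*exp(3*w/2)/2 - 5*exp(3*w/2)/4] = 3*w**3*exp(3*w/2) + 39*w**2*exp(3*w/2)/4 + 5*w*exp(3*w/2) - 15*exp(3*w/2)/8 = f(w).
F(4) = 667*exp(6)/4; F(0) = -5/4.
Integral = F(4) - F(0) = 5/4 + 667*exp(6)/4.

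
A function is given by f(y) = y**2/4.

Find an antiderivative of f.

Differentiate the proposed F(y) back; it has to land on f(y) exactly.
Check: d/dy[y**3/12] = y**2/4 = f(y).

An antiderivative is F(y) = y**3/12.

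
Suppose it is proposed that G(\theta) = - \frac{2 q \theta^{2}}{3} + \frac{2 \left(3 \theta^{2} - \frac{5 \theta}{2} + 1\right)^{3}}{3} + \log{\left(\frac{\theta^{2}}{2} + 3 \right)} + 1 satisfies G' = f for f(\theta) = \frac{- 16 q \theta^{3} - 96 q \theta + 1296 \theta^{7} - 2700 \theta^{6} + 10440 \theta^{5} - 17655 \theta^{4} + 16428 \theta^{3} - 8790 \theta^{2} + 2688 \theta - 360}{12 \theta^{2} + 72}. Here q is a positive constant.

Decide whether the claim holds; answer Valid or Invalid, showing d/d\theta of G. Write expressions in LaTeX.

Valid - the claim checks out under differentiation.

d/d\theta[G] = \frac{- 16 q \theta^{3} - 96 q \theta + 1296 \theta^{7} - 2700 \theta^{6} + 10440 \theta^{5} - 17655 \theta^{4} + 16428 \theta^{3} - 8790 \theta^{2} + 2688 \theta - 360}{12 \theta^{2} + 72}
This equals f(\theta) exactly, so the claim holds.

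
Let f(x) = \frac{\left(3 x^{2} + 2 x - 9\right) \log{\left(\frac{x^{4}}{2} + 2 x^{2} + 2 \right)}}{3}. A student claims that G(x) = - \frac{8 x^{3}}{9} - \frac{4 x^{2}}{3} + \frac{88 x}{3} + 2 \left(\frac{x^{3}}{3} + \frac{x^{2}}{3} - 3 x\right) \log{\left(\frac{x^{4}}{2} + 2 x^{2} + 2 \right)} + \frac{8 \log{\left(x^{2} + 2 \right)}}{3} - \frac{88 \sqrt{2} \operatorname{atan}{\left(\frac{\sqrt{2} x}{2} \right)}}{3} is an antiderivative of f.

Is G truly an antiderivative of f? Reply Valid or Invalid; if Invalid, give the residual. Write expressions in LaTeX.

Invalid: d/dx[G] - f = x^{2} \log{\left(\frac{x^{4}}{2} + 2 x^{2} + 2 \right)} + \frac{2 x \log{\left(\frac{x^{4}}{2} + 2 x^{2} + 2 \right)}}{3} - 3 \log{\left(\frac{x^{4}}{2} + 2 x^{2} + 2 \right)}, which is not 0.

d/dx[G] = 2 x^{2} \log{\left(\frac{x^{4}}{2} + 2 x^{2} + 2 \right)} + \frac{4 x \log{\left(\frac{x^{4}}{2} + 2 x^{2} + 2 \right)}}{3} - 6 \log{\left(\frac{x^{4}}{2} + 2 x^{2} + 2 \right)}
d/dx[G] - f(x) = x^{2} \log{\left(\frac{x^{4}}{2} + 2 x^{2} + 2 \right)} + \frac{2 x \log{\left(\frac{x^{4}}{2} + 2 x^{2} + 2 \right)}}{3} - 3 \log{\left(\frac{x^{4}}{2} + 2 x^{2} + 2 \right)} != 0.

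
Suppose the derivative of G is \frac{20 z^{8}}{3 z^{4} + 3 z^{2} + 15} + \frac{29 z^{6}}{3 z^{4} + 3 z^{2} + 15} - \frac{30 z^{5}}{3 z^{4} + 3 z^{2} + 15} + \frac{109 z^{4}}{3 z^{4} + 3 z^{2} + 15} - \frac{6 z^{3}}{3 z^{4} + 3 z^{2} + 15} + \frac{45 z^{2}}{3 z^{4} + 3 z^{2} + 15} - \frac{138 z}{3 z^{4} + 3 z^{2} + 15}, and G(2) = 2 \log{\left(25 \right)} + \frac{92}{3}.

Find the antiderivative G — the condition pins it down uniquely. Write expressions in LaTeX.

The integrand splits into summands that can be handled one at a time.
A general antiderivative is \frac{4 z^{5}}{3} + z^{3} - 5 z^{2} + 2 \log{\left(z^{4} + z^{2} + 5 \right)} - 1 + C.
The condition gives C = 2 \log{\left(25 \right)} + \frac{92}{3} - (2 \log{\left(25 \right)} + \frac{89}{3}) = 1.
So G(z) = \frac{4 z^{5}}{3} + z^{3} - 5 z^{2} + 2 \log{\left(z^{4} + z^{2} + 5 \right)}.
Check: d/dz[\frac{4 z^{5}}{3} + z^{3} - 5 z^{2} + 2 \log{\left(z^{4} + z^{2} + 5 \right)}] = \frac{20 z^{8} + 29 z^{6} - 30 z^{5} + 109 z^{4} - 6 z^{3} + 45 z^{2} - 138 z}{3 z^{4} + 3 z^{2} + 15}, which equals G'(z).

G(z) = \frac{4 z^{5}}{3} + z^{3} - 5 z^{2} + 2 \log{\left(z^{4} + z^{2} + 5 \right)}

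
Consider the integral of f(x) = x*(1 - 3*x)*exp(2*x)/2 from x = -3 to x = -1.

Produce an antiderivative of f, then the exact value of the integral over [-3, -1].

Antiderivative: F(x) = (-3*x**2 + 4*x - 2)*exp(2*x)/4; value = -9*exp(-2)/4 + 41*exp(-6)/4

f has the shape u'v + uv' for u = -3*x**2/4 + x - 1/2 and v = exp(2*x) — it is the derivative of the product u*v.
F(x) = (-3*x**2 + 4*x - 2)*exp(2*x)/4 is an antiderivative of f.
Check: d/dx[(-3*x**2 + 4*x - 2)*exp(2*x)/4] = -3*x**2*exp(2*x)/2 + x*exp(2*x)/2, which equals f(x).
F(-1) = -9*exp(-2)/4; F(-3) = -41*exp(-6)/4.
Integral = F(-1) - F(-3) = -9*exp(-2)/4 + 41*exp(-6)/4.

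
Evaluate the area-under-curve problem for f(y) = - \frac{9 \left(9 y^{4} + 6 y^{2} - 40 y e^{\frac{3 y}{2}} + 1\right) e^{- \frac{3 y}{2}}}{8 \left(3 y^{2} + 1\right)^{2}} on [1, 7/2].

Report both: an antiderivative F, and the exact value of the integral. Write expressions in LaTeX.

Antiderivative: F(y) = \frac{3 e^{- \frac{3 y}{2}}}{4} - \frac{5}{2 y^{2} + \frac{2}{3}}; value = - \frac{3}{4 e^{\frac{3}{2}}} + \frac{3}{4 e^{\frac{21}{4}}} + \frac{2025}{1208}

A first test for any F(y): its y-derivative must equal f(y) identically.
F(y) = \frac{3 e^{- \frac{3 y}{2}}}{4} - \frac{5}{2 y^{2} + \frac{2}{3}} is an antiderivative of f.
Check: d/dy[\frac{3 e^{- \frac{3 y}{2}}}{4} - \frac{5}{2 y^{2} + \frac{2}{3}}] = \frac{- 81 y^{4} - 54 y^{2} + 360 y e^{\frac{3 y}{2}} - 9}{72 y^{4} e^{\frac{3 y}{2}} + 48 y^{2} e^{\frac{3 y}{2}} + 8 e^{\frac{3 y}{2}}}, which equals f(y).
F(7/2) = - \frac{30}{151} + \frac{3}{4 e^{\frac{21}{4}}}; F(1) = - \frac{15}{8} + \frac{3}{4 e^{\frac{3}{2}}}.
Integral = F(7/2) - F(1) = - \frac{3}{4 e^{\frac{3}{2}}} + \frac{3}{4 e^{\frac{21}{4}}} + \frac{2025}{1208}.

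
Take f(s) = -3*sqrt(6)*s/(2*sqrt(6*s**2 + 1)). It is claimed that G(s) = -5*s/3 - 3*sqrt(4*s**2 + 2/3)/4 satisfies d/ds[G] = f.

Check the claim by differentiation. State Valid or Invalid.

d/ds[G] = (-9*sqrt(6)*s - 10*sqrt(6*s**2 + 1))/(6*sqrt(6*s**2 + 1))
d/ds[G] - f(s) = -5/3 != 0.

Invalid: d/ds[G] - f = -5/3, which is not 0.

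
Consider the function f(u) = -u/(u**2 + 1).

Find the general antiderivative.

f matches the chain-rule pattern g'(h)*h' with inner function h(u) = u**2 + 1; substituting w = h(u) collapses the integral.
Check: d/du[-log(u**2 + 1)/2] = -u/(u**2 + 1) = f(u).

F(u) = -log(u**2 + 1)/2 + C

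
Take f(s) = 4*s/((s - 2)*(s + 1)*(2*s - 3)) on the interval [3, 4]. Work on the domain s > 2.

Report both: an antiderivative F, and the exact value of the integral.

Antiderivative: F(s) = 8*log(s - 2)/3 - 12*log(s - 3/2)/5 - 4*log(s + 1)/15; value = -12*log(5/2)/5 - 4*log(5)/15 + 4*log(4)/15 + 12*log(3/2)/5 + 8*log(2)/3

Factor the denominator ((s - 2)*(s + 1)*(2*s - 3)) and decompose: f = -24/(5*(2*s - 3)) - 4/(15*(s + 1)) + 8/(3*(s - 2)); each piece integrates to a log, atan, or power term.
F(s) = 8*log(s - 2)/3 - 12*log(s - 3/2)/5 - 4*log(s + 1)/15 is an antiderivative of f.
Check: d/ds[8*log(s - 2)/3 - 12*log(s - 3/2)/5 - 4*log(s + 1)/15] = 4*s/(2*s**3 - 5*s**2 - s + 6), which equals f(s).
F(4) = -12*log(5/2)/5 - 4*log(5)/15 + 8*log(2)/3; F(3) = -12*log(3/2)/5 - 4*log(4)/15.
Integral = F(4) - F(3) = -12*log(5/2)/5 - 4*log(5)/15 + 4*log(4)/15 + 12*log(3/2)/5 + 8*log(2)/3.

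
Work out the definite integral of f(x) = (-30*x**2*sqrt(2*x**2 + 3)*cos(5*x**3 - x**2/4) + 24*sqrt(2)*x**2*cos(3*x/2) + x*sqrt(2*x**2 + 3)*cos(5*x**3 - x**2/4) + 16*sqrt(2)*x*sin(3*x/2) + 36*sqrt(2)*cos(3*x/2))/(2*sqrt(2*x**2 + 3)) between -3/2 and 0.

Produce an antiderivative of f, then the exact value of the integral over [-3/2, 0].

For F(x) to be correct the identity F'(x) - f(x) = 0 must hold.
F(x) = 4*sqrt(2)*sqrt(2*x**2 + 3)*sin(3*x/2) - sin(5*x**3 - x**2/4) is an antiderivative of f.
Check: d/dx[4*sqrt(2)*sqrt(2*x**2 + 3)*sin(3*x/2) - sin(5*x**3 - x**2/4)] = (-30*x**2*sqrt(2*x**2 + 3)*cos(5*x**3 - x**2/4) + 24*sqrt(2)*x**2*cos(3*x/2) + x*sqrt(2*x**2 + 3)*cos(5*x**3 - x**2/4) + 16*sqrt(2)*x*sin(3*x/2) + 36*sqrt(2)*cos(3*x/2))/(2*sqrt(2*x**2 + 3)) = f(x).
F(0) = 0; F(-3/2) = -4*sqrt(15)*sin(9/4) + sin(279/16).
Integral = F(0) - F(-3/2) = -sin(279/16) + 4*sqrt(15)*sin(9/4).

Antiderivative: F(x) = 4*sqrt(2)*sqrt(2*x**2 + 3)*sin(3*x/2) - sin(5*x**3 - x**2/4); value = -sin(279/16) + 4*sqrt(15)*sin(9/4)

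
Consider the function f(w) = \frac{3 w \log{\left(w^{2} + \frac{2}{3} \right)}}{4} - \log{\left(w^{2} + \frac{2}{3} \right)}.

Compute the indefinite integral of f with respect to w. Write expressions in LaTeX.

The integrand splits into summands that can be handled one at a time.
Check: d/dw[\frac{3 w^{2} \log{\left(w^{2} + \frac{2}{3} \right)}}{8} - \frac{3 w^{2}}{8} - w \log{\left(w^{2} + \frac{2}{3} \right)} + 2 w + \frac{\log{\left(w^{2} + \frac{2}{3} \right)}}{4} - \frac{2 \sqrt{6} \operatorname{atan}{\left(\frac{\sqrt{6} w}{2} \right)}}{3}] = \frac{3 w \log{\left(w^{2} + \frac{2}{3} \right)}}{4} - \log{\left(w^{2} + \frac{2}{3} \right)} = f(w).

F(w) = \frac{3 w^{2} \log{\left(w^{2} + \frac{2}{3} \right)}}{8} - \frac{3 w^{2}}{8} - w \log{\left(w^{2} + \frac{2}{3} \right)} + 2 w + \frac{\log{\left(w^{2} + \frac{2}{3} \right)}}{4} - \frac{2 \sqrt{6} \operatorname{atan}{\left(\frac{\sqrt{6} w}{2} \right)}}{3} + C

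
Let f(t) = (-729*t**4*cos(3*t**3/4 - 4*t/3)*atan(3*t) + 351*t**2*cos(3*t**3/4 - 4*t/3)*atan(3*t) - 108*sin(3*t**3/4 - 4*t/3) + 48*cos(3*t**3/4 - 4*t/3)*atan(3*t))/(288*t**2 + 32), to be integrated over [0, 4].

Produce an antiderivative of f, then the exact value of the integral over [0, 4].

Antiderivative: F(t) = -9*sin(3*t**3/4 - 4*t/3)*atan(3*t)/8; value = -9*sin(128/3)*atan(12)/8

Recognize the product-rule pattern: f = u'v + uv' with u = -9*atan(3*t)/8, v = sin(3*t**3/4 - 4*t/3), so integration by parts undoes it.
F(t) = -9*sin(3*t**3/4 - 4*t/3)*atan(3*t)/8 is an antiderivative of f.
Check: d/dt[-9*sin(3*t**3/4 - 4*t/3)*atan(3*t)/8] = (-729*t**4*cos(3*t**3/4 - 4*t/3)*atan(3*t) + 351*t**2*cos(3*t**3/4 - 4*t/3)*atan(3*t) - 108*sin(3*t**3/4 - 4*t/3) + 48*cos(3*t**3/4 - 4*t/3)*atan(3*t))/(288*t**2 + 32) = f(t).
F(4) = -9*sin(128/3)*atan(12)/8; F(0) = 0.
Integral = F(4) - F(0) = -9*sin(128/3)*atan(12)/8.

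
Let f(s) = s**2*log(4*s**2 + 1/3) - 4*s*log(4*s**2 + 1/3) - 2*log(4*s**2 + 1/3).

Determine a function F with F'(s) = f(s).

Integrate term by term and add the pieces.
Check: d/ds[s**3*log(4*s**2 + 1/3)/3 - 2*s**3/9 - 2*s**2*log(4*s**2 + 1/3) + 2*s**2 - 2*s*log(4*s**2 + 1/3) + 73*s/18 - log(s**2 + 1/12)/6 - 73*sqrt(3)*atan(2*sqrt(3)*s)/108] = s**2*log(4*s**2 + 1/3) - 4*s*log(4*s**2 + 1/3) - 2*log(4*s**2 + 1/3) = f(s).

An antiderivative is F(s) = s**3*log(4*s**2 + 1/3)/3 - 2*s**3/9 - 2*s**2*log(4*s**2 + 1/3) + 2*s**2 - 2*s*log(4*s**2 + 1/3) + 73*s/18 - log(s**2 + 1/12)/6 - 73*sqrt(3)*atan(2*sqrt(3)*s)/108.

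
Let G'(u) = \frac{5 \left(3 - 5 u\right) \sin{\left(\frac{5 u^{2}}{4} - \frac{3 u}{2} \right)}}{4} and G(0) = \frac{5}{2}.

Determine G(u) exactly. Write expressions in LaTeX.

G(u) = \frac{5 \cos{\left(\frac{5 u^{2}}{4} - \frac{3 u}{2} \right)}}{2}

The substitution w = \frac{5 u^{2}}{4} - \frac{3 u}{2} works: G'(u) is exactly (dG/dw)*(dw/du) for that inner function.
A general antiderivative is \frac{5 \cos{\left(\frac{5 u^{2}}{4} - \frac{3 u}{2} \right)}}{2} + C.
The condition gives C = \frac{5}{2} - (\frac{5}{2}) = 0.
So G(u) = \frac{5 \cos{\left(\frac{5 u^{2}}{4} - \frac{3 u}{2} \right)}}{2}.
Check: d/du[\frac{5 \cos{\left(\frac{5 u^{2}}{4} - \frac{3 u}{2} \right)}}{2}] = - \frac{25 u \sin{\left(\frac{5 u^{2}}{4} - \frac{3 u}{2} \right)}}{4} + \frac{15 \sin{\left(\frac{5 u^{2}}{4} - \frac{3 u}{2} \right)}}{4}, which equals G'(u).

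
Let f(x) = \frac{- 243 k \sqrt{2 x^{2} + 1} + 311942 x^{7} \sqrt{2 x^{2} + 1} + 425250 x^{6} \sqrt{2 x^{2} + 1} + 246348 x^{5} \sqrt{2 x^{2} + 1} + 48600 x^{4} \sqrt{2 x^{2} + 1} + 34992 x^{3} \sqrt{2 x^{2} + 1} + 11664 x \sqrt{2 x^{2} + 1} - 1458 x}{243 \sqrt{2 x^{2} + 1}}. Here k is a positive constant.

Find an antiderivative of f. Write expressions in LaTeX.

Whatever form F(x) takes, F'(x) = f(x) is non-negotiable.
Check: d/dx[- k x + \frac{155971 x^{8}}{972} + 250 x^{7} + \frac{4562 x^{6}}{27} + 40 x^{5} + 36 x^{4} + 24 x^{2} - 3 \sqrt{2 x^{2} + 1}] = \frac{- 243 k \sqrt{2 x^{2} + 1} + 311942 x^{7} \sqrt{2 x^{2} + 1} + 425250 x^{6} \sqrt{2 x^{2} + 1} + 246348 x^{5} \sqrt{2 x^{2} + 1} + 48600 x^{4} \sqrt{2 x^{2} + 1} + 34992 x^{3} \sqrt{2 x^{2} + 1} + 11664 x \sqrt{2 x^{2} + 1} - 1458 x}{243 \sqrt{2 x^{2} + 1}} = f(x).

An antiderivative is F(x) = - k x + \frac{155971 x^{8}}{972} + 250 x^{7} + \frac{4562 x^{6}}{27} + 40 x^{5} + 36 x^{4} + 24 x^{2} - 3 \sqrt{2 x^{2} + 1}.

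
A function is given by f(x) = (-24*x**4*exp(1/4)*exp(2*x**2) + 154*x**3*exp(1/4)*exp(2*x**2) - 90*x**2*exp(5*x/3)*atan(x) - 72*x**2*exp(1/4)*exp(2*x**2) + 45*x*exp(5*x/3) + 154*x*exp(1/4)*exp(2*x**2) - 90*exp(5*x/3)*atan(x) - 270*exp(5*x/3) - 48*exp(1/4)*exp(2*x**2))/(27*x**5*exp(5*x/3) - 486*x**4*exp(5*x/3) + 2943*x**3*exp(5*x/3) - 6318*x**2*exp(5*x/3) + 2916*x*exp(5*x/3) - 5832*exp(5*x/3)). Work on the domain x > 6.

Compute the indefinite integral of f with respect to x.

F(x) = (15*atan(x) - 2*exp(1/4)*exp(-5*x/3)*exp(2*x**2))/(9*(x - 6)**2) + C

f has the shape u'v + uv' for u = 2/(3*(x - 6)**2) and v = -exp(2*x**2 - 5*x/3 + 1/4)/3 + 5*atan(x)/2 — it is the derivative of the product u*v.
Check: d/dx[(15*atan(x) - 2*exp(1/4)*exp(-5*x/3)*exp(2*x**2))/(9*(x - 6)**2)] = (-24*x**4*exp(1/4)*exp(2*x**2) + 154*x**3*exp(1/4)*exp(2*x**2) - 90*x**2*exp(5*x/3)*atan(x) - 72*x**2*exp(1/4)*exp(2*x**2) + 45*x*exp(5*x/3) + 154*x*exp(1/4)*exp(2*x**2) - 90*exp(5*x/3)*atan(x) - 270*exp(5*x/3) - 48*exp(1/4)*exp(2*x**2))/(27*x**5*exp(5*x/3) - 486*x**4*exp(5*x/3) + 2943*x**3*exp(5*x/3) - 6318*x**2*exp(5*x/3) + 2916*x*exp(5*x/3) - 5832*exp(5*x/3)) = f(x).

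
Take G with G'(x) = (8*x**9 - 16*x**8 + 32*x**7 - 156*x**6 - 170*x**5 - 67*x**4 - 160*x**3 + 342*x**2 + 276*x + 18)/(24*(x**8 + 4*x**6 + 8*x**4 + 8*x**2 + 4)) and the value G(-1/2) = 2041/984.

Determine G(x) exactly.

G(x) = x**6/(6*x**4 + 12*x**2 + 12) - 2*x**5/(3*x**4 + 6*x**2 + 6) - 5*x**4/(6*x**4 + 12*x**2 + 12) + 5*x**3/(2*x**4 + 4*x**2 + 4) + 23*x**2/(8*x**4 + 16*x**2 + 16) + 3*x/(8*x**4 + 16*x**2 + 16) + 2

Whatever form G(x) takes, its d/dx must return the stated G'(x).
A general antiderivative is (-x/2 - 1/2)*(-x**5/3 + 5*x**4/3 - 5*x**2 - 3*x/4)/(x**4 + 2*x**2 + 2) + C.
The condition gives C = 2041/984 - (73/984) = 2.
So G(x) = x**6/(6*x**4 + 12*x**2 + 12) - 2*x**5/(3*x**4 + 6*x**2 + 6) - 5*x**4/(6*x**4 + 12*x**2 + 12) + 5*x**3/(2*x**4 + 4*x**2 + 4) + 23*x**2/(8*x**4 + 16*x**2 + 16) + 3*x/(8*x**4 + 16*x**2 + 16) + 2.
Check: d/dx[x**6/(6*x**4 + 12*x**2 + 12) - 2*x**5/(3*x**4 + 6*x**2 + 6) - 5*x**4/(6*x**4 + 12*x**2 + 12) + 5*x**3/(2*x**4 + 4*x**2 + 4) + 23*x**2/(8*x**4 + 16*x**2 + 16) + 3*x/(8*x**4 + 16*x**2 + 16) + 2] = (8*x**9 - 16*x**8 + 32*x**7 - 156*x**6 - 170*x**5 - 67*x**4 - 160*x**3 + 342*x**2 + 276*x + 18)/(24*x**8 + 96*x**6 + 192*x**4 + 192*x**2 + 96), which equals G'(x).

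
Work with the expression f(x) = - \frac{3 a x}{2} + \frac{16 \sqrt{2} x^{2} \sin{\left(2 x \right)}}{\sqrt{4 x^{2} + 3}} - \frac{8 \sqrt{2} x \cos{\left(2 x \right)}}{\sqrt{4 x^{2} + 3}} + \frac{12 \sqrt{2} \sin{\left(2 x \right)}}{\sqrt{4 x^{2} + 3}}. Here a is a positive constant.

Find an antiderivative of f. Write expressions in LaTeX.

An antiderivative is F(x) = \frac{- 3 a x^{2} - 8 \sqrt{2} \sqrt{4 x^{2} + 3} \cos{\left(2 x \right)}}{4}.

Integrate term by term and add the pieces.
Check: d/dx[\frac{- 3 a x^{2} - 8 \sqrt{2} \sqrt{4 x^{2} + 3} \cos{\left(2 x \right)}}{4}] = \frac{- 3 a x \sqrt{4 x^{2} + 3} + 32 \sqrt{2} x^{2} \sin{\left(2 x \right)} - 16 \sqrt{2} x \cos{\left(2 x \right)} + 24 \sqrt{2} \sin{\left(2 x \right)}}{2 \sqrt{4 x^{2} + 3}}, which equals f(x).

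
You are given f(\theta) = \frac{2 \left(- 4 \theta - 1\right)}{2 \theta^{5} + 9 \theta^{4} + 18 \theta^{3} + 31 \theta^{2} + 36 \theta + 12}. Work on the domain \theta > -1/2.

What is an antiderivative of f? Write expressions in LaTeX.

An antiderivative is F(\theta) = \frac{16 \log{\left(\theta + \frac{1}{2} \right)}}{117} - \frac{4 \log{\left(\theta + 2 \right)}}{9} + \frac{2 \log{\left(\theta^{2} + 3 \right)}}{13} - \frac{2 \sqrt{3} \operatorname{atan}{\left(\frac{\sqrt{3} \theta}{3} \right)}}{39} + \frac{2}{3 \theta + 6}.

Factor the denominator (\left(\theta + 2\right)^{2} \left(2 \theta + 1\right) \left(\theta^{2} + 3\right)) and decompose: f = \frac{2 \left(2 \theta - 1\right)}{13 \left(\theta^{2} + 3\right)} + \frac{32}{117 \left(2 \theta + 1\right)} - \frac{4}{9 \left(\theta + 2\right)} - \frac{2}{3 \left(\theta + 2\right)^{2}}; each piece integrates to a log, atan, or power term.
Check: d/d\theta[\frac{16 \log{\left(\theta + \frac{1}{2} \right)}}{117} - \frac{4 \log{\left(\theta + 2 \right)}}{9} + \frac{2 \log{\left(\theta^{2} + 3 \right)}}{13} - \frac{2 \sqrt{3} \operatorname{atan}{\left(\frac{\sqrt{3} \theta}{3} \right)}}{39} + \frac{2}{3 \theta + 6}] = \frac{- 8 \theta - 2}{2 \theta^{5} + 9 \theta^{4} + 18 \theta^{3} + 31 \theta^{2} + 36 \theta + 12}, which equals f(\theta).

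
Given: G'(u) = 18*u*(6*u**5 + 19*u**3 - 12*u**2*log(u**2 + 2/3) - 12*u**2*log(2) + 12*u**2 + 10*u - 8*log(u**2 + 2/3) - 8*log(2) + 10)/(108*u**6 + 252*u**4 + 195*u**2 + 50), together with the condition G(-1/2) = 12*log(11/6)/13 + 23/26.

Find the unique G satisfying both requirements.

G(u) = (6*u**3 + 6*u**2 + 6*log(2*u**2 + 4/3) + 5)/(6*u**2 + 5)

G'(u) has the shape v'r + vr' for v = 2/(2*u**2 + 5/3) and r = u**3 + log(2*u**2 + 4/3) — it is the derivative of the product v*r.
A general antiderivative is 2*(u**3 + log(2*u**2 + 4/3))/(2*u**2 + 5/3) + C.
The condition gives C = 12*log(11/6)/13 + 23/26 - (-3/26 + 12*log(11/6)/13) = 1.
So G(u) = (6*u**3 + 6*u**2 + 6*log(2*u**2 + 4/3) + 5)/(6*u**2 + 5).
Check: d/du[(6*u**3 + 6*u**2 + 6*log(2*u**2 + 4/3) + 5)/(6*u**2 + 5)] = (108*u**6 + 342*u**4 - 216*u**3*log(u**2 + 2/3) - 216*u**3*log(2) + 216*u**3 + 180*u**2 - 144*u*log(u**2 + 2/3) - 144*u*log(2) + 180*u)/(108*u**6 + 252*u**4 + 195*u**2 + 50), which equals G'(u).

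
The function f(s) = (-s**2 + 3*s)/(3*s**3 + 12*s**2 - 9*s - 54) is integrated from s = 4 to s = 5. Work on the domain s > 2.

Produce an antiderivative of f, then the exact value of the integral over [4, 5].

Antiderivative: F(s) = (2*(s + 3)*log(s - 2) - 27*(s + 3)*log(s + 3) - 90)/(75*(s + 3)); value = -9*log(8)/25 - 2*log(2)/75 + 3/140 + 2*log(3)/75 + 9*log(7)/25

Factor the denominator (3*(s - 2)*(s + 3)**2) and decompose: f = -9/(25*(s + 3)) + 6/(5*(s + 3)**2) + 2/(75*(s - 2)); each piece integrates to a log, atan, or power term.
F(s) = (2*(s + 3)*log(s - 2) - 27*(s + 3)*log(s + 3) - 90)/(75*(s + 3)) is an antiderivative of f.
Check: d/ds[(2*(s + 3)*log(s - 2) - 27*(s + 3)*log(s + 3) - 90)/(75*(s + 3))] = (-s**2 + 3*s)/(3*s**3 + 12*s**2 - 9*s - 54) = f(s).
F(5) = -9*log(8)/25 - 3/20 + 2*log(3)/75; F(4) = -9*log(7)/25 - 6/35 + 2*log(2)/75.
Integral = F(5) - F(4) = -9*log(8)/25 - 2*log(2)/75 + 3/140 + 2*log(3)/75 + 9*log(7)/25.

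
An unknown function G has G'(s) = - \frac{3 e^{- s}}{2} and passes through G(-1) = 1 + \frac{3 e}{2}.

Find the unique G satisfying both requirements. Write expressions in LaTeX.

G(s) = \frac{\left(2 e^{s} + 3\right) e^{- s}}{2}

The proposed G(s) is checked by its d/ds: the result must match the given G'(s).
A general antiderivative is \frac{3 e^{- s}}{2} + C.
The condition gives C = 1 + \frac{3 e}{2} - (\frac{3 e}{2}) = 1.
So G(s) = \frac{\left(2 e^{s} + 3\right) e^{- s}}{2}.
Check: d/ds[\frac{\left(2 e^{s} + 3\right) e^{- s}}{2}] = - \frac{3 e^{- s}}{2} = G'(s).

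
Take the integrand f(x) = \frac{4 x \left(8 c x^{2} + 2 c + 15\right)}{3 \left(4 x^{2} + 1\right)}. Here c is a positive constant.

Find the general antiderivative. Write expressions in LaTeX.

F(x) = \frac{4 c x^{2}}{3} + \frac{5 \log{\left(2 x^{2} + \frac{1}{2} \right)}}{2} + C

Differentiate the proposed F(x) back; it has to land on f(x) exactly.
Check: d/dx[\frac{4 c x^{2}}{3} + \frac{5 \log{\left(2 x^{2} + \frac{1}{2} \right)}}{2}] = \frac{32 c x^{3} + 8 c x + 60 x}{12 x^{2} + 3}, which equals f(x).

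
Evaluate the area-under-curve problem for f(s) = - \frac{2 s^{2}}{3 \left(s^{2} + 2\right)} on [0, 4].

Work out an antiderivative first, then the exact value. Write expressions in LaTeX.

Antiderivative: F(s) = - \frac{2 s}{3} + \frac{2 \sqrt{2} \operatorname{atan}{\left(\frac{\sqrt{2} s}{2} \right)}}{3}; value = - \frac{8}{3} + \frac{2 \sqrt{2} \operatorname{atan}{\left(2 \sqrt{2} \right)}}{3}

Since d/ds undoes antidifferentiation here, F'(s) = f(s) is required of F(s).
F(s) = - \frac{2 s}{3} + \frac{2 \sqrt{2} \operatorname{atan}{\left(\frac{\sqrt{2} s}{2} \right)}}{3} is an antiderivative of f.
Check: d/ds[- \frac{2 s}{3} + \frac{2 \sqrt{2} \operatorname{atan}{\left(\frac{\sqrt{2} s}{2} \right)}}{3}] = - \frac{2 s^{2}}{3 s^{2} + 6}, which equals f(s).
F(4) = - \frac{8}{3} + \frac{2 \sqrt{2} \operatorname{atan}{\left(2 \sqrt{2} \right)}}{3}; F(0) = 0.
Integral = F(4) - F(0) = - \frac{8}{3} + \frac{2 \sqrt{2} \operatorname{atan}{\left(2 \sqrt{2} \right)}}{3}.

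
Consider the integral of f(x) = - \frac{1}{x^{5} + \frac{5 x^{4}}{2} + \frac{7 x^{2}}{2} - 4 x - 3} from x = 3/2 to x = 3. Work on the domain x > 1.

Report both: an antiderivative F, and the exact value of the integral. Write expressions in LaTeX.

Antiderivative: F(x) = \frac{- 165 \log{\left(x - 1 \right)} + 352 \log{\left(x + \frac{1}{2} \right)} - 27 \log{\left(x + 3 \right)} - 80 \log{\left(x^{2} + 2 \right)} + 130 \sqrt{2} \operatorname{atan}{\left(\frac{\sqrt{2} x}{2} \right)}}{2970}; value = - \frac{31 \log{\left(2 \right)}}{135} - \frac{8 \log{\left(11 \right)}}{297} - \frac{13 \sqrt{2} \operatorname{atan}{\left(\frac{3 \sqrt{2}}{4} \right)}}{297} - \frac{\log{\left(6 \right)}}{110} + \frac{\log{\left(\frac{9}{2} \right)}}{110} + \frac{8 \log{\left(\frac{17}{4} \right)}}{297} + \frac{13 \sqrt{2} \operatorname{atan}{\left(\frac{3 \sqrt{2}}{2} \right)}}{297} + \frac{16 \log{\left(\frac{7}{2} \right)}}{135}

Factor the denominator (\left(x - 1\right) \left(x + 3\right) \left(2 x + 1\right) \left(x^{2} + 2\right)) and decompose: f = - \frac{2 \left(8 x - 13\right)}{297 \left(x^{2} + 2\right)} + \frac{32}{135 \left(2 x + 1\right)} - \frac{1}{110 \left(x + 3\right)} - \frac{1}{18 \left(x - 1\right)}; each piece integrates to a log, atan, or power term.
F(x) = \frac{- 165 \log{\left(x - 1 \right)} + 352 \log{\left(x + \frac{1}{2} \right)} - 27 \log{\left(x + 3 \right)} - 80 \log{\left(x^{2} + 2 \right)} + 130 \sqrt{2} \operatorname{atan}{\left(\frac{\sqrt{2} x}{2} \right)}}{2970} is an antiderivative of f.
Check: d/dx[\frac{- 165 \log{\left(x - 1 \right)} + 352 \log{\left(x + \frac{1}{2} \right)} - 27 \log{\left(x + 3 \right)} - 80 \log{\left(x^{2} + 2 \right)} + 130 \sqrt{2} \operatorname{atan}{\left(\frac{\sqrt{2} x}{2} \right)}}{2970}] = - \frac{2}{2 x^{5} + 5 x^{4} + 7 x^{2} - 8 x - 6}, which equals f(x).
F(3) = - \frac{8 \log{\left(11 \right)}}{297} - \frac{\log{\left(2 \right)}}{18} - \frac{\log{\left(6 \right)}}{110} + \frac{13 \sqrt{2} \operatorname{atan}{\left(\frac{3 \sqrt{2}}{2} \right)}}{297} + \frac{16 \log{\left(\frac{7}{2} \right)}}{135}; F(3/2) = - \frac{8 \log{\left(\frac{17}{4} \right)}}{297} - \frac{\log{\left(\frac{9}{2} \right)}}{110} + \frac{13 \sqrt{2} \operatorname{atan}{\left(\frac{3 \sqrt{2}}{4} \right)}}{297} + \frac{47 \log{\left(2 \right)}}{270}.
Integral = F(3) - F(3/2) = - \frac{31 \log{\left(2 \right)}}{135} - \frac{8 \log{\left(11 \right)}}{297} - \frac{13 \sqrt{2} \operatorname{atan}{\left(\frac{3 \sqrt{2}}{4} \right)}}{297} - \frac{\log{\left(6 \right)}}{110} + \frac{\log{\left(\frac{9}{2} \right)}}{110} + \frac{8 \log{\left(\frac{17}{4} \right)}}{297} + \frac{13 \sqrt{2} \operatorname{atan}{\left(\frac{3 \sqrt{2}}{2} \right)}}{297} + \frac{16 \log{\left(\frac{7}{2} \right)}}{135}.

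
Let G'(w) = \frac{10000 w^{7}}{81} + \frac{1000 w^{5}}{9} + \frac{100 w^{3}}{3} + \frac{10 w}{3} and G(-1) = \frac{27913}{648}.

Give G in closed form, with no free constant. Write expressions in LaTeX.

G(w) = \frac{1250 w^{8}}{81} + \frac{500 w^{6}}{27} + \frac{25 w^{4}}{3} + \frac{5 w^{2}}{3} - \frac{7}{8}

G'(w) matches the chain-rule pattern g'(h)*h' with inner function h(w) = - \frac{5 w^{2}}{3} - \frac{1}{2}; substituting u = h(w) collapses the integral.
A general antiderivative is 2 \left(- \frac{5 w^{2}}{3} - \frac{1}{2}\right)^{4} + C.
The condition gives C = \frac{27913}{648} - (\frac{28561}{648}) = -1.
So G(w) = \frac{1250 w^{8}}{81} + \frac{500 w^{6}}{27} + \frac{25 w^{4}}{3} + \frac{5 w^{2}}{3} - \frac{7}{8}.
Check: d/dw[\frac{1250 w^{8}}{81} + \frac{500 w^{6}}{27} + \frac{25 w^{4}}{3} + \frac{5 w^{2}}{3} - \frac{7}{8}] = \frac{10000 w^{7}}{81} + \frac{1000 w^{5}}{9} + \frac{100 w^{3}}{3} + \frac{10 w}{3} = G'(w).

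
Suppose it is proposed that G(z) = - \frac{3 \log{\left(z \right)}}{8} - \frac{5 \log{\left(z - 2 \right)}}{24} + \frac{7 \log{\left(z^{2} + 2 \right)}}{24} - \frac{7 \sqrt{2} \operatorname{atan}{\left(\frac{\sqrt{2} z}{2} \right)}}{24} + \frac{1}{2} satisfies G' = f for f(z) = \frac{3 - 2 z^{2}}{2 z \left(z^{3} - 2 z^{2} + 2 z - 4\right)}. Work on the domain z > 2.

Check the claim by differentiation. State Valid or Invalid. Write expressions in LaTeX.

d/dz[G] = \frac{3 - 2 z^{2}}{2 z^{4} - 4 z^{3} + 4 z^{2} - 8 z}
This equals f(z) exactly, so the claim holds.

Valid - differentiating G returns exactly f.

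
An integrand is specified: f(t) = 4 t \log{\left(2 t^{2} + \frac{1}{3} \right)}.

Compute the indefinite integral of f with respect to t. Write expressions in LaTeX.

F(t) = \frac{6 t^{2} \log{\left(2 t^{2} + \frac{1}{3} \right)} - 6 t^{2} + \log{\left(6 t^{2} + 1 \right)}}{3} + C

An antiderivative F(t) passes only if d/dt[F] lands on f(t) exactly.
Check: d/dt[\frac{6 t^{2} \log{\left(2 t^{2} + \frac{1}{3} \right)} - 6 t^{2} + \log{\left(6 t^{2} + 1 \right)}}{3}] = 4 t \log{\left(2 t^{2} + \frac{1}{3} \right)} = f(t).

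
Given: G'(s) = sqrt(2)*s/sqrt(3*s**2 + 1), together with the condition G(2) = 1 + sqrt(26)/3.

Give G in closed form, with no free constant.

G(s) = sqrt(2)*sqrt(3*s**2 + 1)/3 + 1

G'(s) matches the chain-rule pattern g'(h)*h' with inner function h(s) = 3*s**2/2 + 1/2; substituting u = h(s) collapses the integral.
A general antiderivative is 2*sqrt(3*s**2/2 + 1/2)/3 + C.
The condition gives C = 1 + sqrt(26)/3 - (sqrt(26)/3) = 1.
So G(s) = sqrt(2)*sqrt(3*s**2 + 1)/3 + 1.
Check: d/ds[sqrt(2)*sqrt(3*s**2 + 1)/3 + 1] = sqrt(2)*s/sqrt(3*s**2 + 1) = G'(s).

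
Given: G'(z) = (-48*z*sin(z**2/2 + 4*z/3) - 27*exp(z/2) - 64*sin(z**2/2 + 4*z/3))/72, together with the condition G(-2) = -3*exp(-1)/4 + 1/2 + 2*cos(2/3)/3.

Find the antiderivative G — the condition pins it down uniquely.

G(z) = -3*exp(z/2)/4 + 2*cos(z**2/2 + 4*z/3)/3 + 1/2

Differentiate the proposed G(z) back; it has to land on the given G'(z).
A general antiderivative is -3*exp(z/2)/4 + 2*cos(z**2/2 + 4*z/3)/3 + C.
The condition gives C = -3*exp(-1)/4 + 1/2 + 2*cos(2/3)/3 - (-3*exp(-1)/4 + 2*cos(2/3)/3) = 1/2.
So G(z) = -3*exp(z/2)/4 + 2*cos(z**2/2 + 4*z/3)/3 + 1/2.
Check: d/dz[-3*exp(z/2)/4 + 2*cos(z**2/2 + 4*z/3)/3 + 1/2] = -2*z*sin(z**2/2 + 4*z/3)/3 - 3*exp(z/2)/8 - 8*sin(z**2/2 + 4*z/3)/9, which equals G'(z).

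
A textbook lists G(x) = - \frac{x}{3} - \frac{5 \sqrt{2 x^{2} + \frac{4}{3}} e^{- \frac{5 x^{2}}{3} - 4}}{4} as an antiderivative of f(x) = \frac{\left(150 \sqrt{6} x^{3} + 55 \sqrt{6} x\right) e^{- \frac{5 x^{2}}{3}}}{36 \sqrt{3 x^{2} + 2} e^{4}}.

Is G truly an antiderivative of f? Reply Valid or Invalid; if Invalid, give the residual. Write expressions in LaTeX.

Invalid: d/dx[G] - f = - \frac{1}{3}, which is not 0.

d/dx[G] = \frac{\sqrt{3} \left(150 \sqrt{2} x^{3} + 55 \sqrt{2} x - 4 \sqrt{3} \sqrt{3 x^{2} + 2} e^{4} e^{\frac{5 x^{2}}{3}}\right) e^{- \frac{5 x^{2}}{3}}}{36 \sqrt{3 x^{2} + 2} e^{4}}
d/dx[G] - f(x) = - \frac{1}{3} != 0.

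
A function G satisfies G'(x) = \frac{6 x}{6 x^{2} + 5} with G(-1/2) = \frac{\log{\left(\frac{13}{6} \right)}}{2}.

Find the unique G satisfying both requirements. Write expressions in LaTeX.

The substitution u = 2 x^{2} + \frac{5}{3} works: G'(x) is exactly (dG/du)*(du/dx) for that inner function.
A general antiderivative is \frac{\log{\left(2 x^{2} + \frac{5}{3} \right)}}{2} + C.
The condition gives C = \frac{\log{\left(\frac{13}{6} \right)}}{2} - (\frac{\log{\left(\frac{13}{6} \right)}}{2}) = 0.
So G(x) = \frac{\log{\left(2 x^{2} + \frac{5}{3} \right)}}{2}.
Check: d/dx[\frac{\log{\left(2 x^{2} + \frac{5}{3} \right)}}{2}] = \frac{6 x}{6 x^{2} + 5} = G'(x).

G(x) = \frac{\log{\left(2 x^{2} + \frac{5}{3} \right)}}{2}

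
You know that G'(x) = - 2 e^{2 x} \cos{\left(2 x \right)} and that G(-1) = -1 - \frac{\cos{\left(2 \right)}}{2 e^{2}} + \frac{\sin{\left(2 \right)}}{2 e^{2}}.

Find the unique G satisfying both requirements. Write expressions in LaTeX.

G(x) = - \frac{e^{2 x} \sin{\left(2 x \right)}}{2} - \frac{e^{2 x} \cos{\left(2 x \right)}}{2} - 1

A candidate passes only if d/dx[G] lands on the given G'(x) exactly.
A general antiderivative is - \frac{e^{2 x} \sin{\left(2 x \right)}}{2} - \frac{e^{2 x} \cos{\left(2 x \right)}}{2} + C.
The condition gives C = -1 - \frac{\cos{\left(2 \right)}}{2 e^{2}} + \frac{\sin{\left(2 \right)}}{2 e^{2}} - (- \frac{\cos{\left(2 \right)}}{2 e^{2}} + \frac{\sin{\left(2 \right)}}{2 e^{2}}) = -1.
So G(x) = - \frac{e^{2 x} \sin{\left(2 x \right)}}{2} - \frac{e^{2 x} \cos{\left(2 x \right)}}{2} - 1.
Check: d/dx[- \frac{e^{2 x} \sin{\left(2 x \right)}}{2} - \frac{e^{2 x} \cos{\left(2 x \right)}}{2} - 1] = - 2 e^{2 x} \cos{\left(2 x \right)} = G'(x).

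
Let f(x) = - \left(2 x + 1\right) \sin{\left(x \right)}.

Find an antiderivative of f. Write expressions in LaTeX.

Check any antiderivative F(x) by computing F'(x) and comparing it with f(x).
Check: d/dx[2 x \cos{\left(x \right)} - 2 \sin{\left(x \right)} + \cos{\left(x \right)}] = - 2 x \sin{\left(x \right)} - \sin{\left(x \right)}, which equals f(x).

An antiderivative is F(x) = 2 x \cos{\left(x \right)} - 2 \sin{\left(x \right)} + \cos{\left(x \right)}.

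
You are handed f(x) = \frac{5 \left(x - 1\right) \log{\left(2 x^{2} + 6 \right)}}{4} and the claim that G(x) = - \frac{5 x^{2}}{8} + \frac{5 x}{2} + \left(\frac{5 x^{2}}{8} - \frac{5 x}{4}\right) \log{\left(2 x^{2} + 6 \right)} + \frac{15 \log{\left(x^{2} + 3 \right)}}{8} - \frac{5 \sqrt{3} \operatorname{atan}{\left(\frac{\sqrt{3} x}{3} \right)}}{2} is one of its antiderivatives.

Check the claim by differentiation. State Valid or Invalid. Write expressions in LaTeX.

d/dx[G] = \frac{5 x \log{\left(x^{2} + 3 \right)}}{4} + \frac{5 x \log{\left(2 \right)}}{4} - \frac{5 \log{\left(x^{2} + 3 \right)}}{4} - \frac{5 \log{\left(2 \right)}}{4}
This equals f(x) exactly, so the claim holds.

Valid - the claim checks out under differentiation.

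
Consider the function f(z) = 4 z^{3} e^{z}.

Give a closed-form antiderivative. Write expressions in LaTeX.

An antiderivative is F(z) = \left(4 z^{3} - 12 z^{2} + 24 z - 24\right) e^{z}.

f has the shape u'v + uv' for u = 4 z^{3} - 12 z^{2} + 24 z - 24 and v = e^{z} — it is the derivative of the product u*v.
Check: d/dz[\left(4 z^{3} - 12 z^{2} + 24 z - 24\right) e^{z}] = 4 z^{3} e^{z} = f(z).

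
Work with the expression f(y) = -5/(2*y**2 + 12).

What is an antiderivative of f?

An antiderivative is F(y) = -5*sqrt(6)*atan(sqrt(6)*y/6)/12.

Since d/dy undoes antidifferentiation here, F'(y) = f(y) is required of F(y).
Check: d/dy[-5*sqrt(6)*atan(sqrt(6)*y/6)/12] = -5/(2*y**2 + 12) = f(y).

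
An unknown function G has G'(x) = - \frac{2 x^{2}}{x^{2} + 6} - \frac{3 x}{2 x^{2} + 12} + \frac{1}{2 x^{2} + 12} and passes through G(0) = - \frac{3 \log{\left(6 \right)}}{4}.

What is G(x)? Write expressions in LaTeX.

G(x) = - 2 x - \frac{3 \log{\left(x^{2} + 6 \right)}}{4} + \frac{25 \sqrt{6} \operatorname{atan}{\left(\frac{\sqrt{6} x}{6} \right)}}{12}

The integrand splits into summands that can be handled one at a time.
A general antiderivative is - 2 x - \frac{3 \log{\left(x^{2} + 6 \right)}}{4} + \frac{25 \sqrt{6} \operatorname{atan}{\left(\frac{\sqrt{6} x}{6} \right)}}{12} + C.
The condition gives C = - \frac{3 \log{\left(6 \right)}}{4} - (- \frac{3 \log{\left(6 \right)}}{4}) = 0.
So G(x) = - 2 x - \frac{3 \log{\left(x^{2} + 6 \right)}}{4} + \frac{25 \sqrt{6} \operatorname{atan}{\left(\frac{\sqrt{6} x}{6} \right)}}{12}.
Check: d/dx[- 2 x - \frac{3 \log{\left(x^{2} + 6 \right)}}{4} + \frac{25 \sqrt{6} \operatorname{atan}{\left(\frac{\sqrt{6} x}{6} \right)}}{12}] = \frac{- 4 x^{2} - 3 x + 1}{2 x^{2} + 12}, which equals G'(x).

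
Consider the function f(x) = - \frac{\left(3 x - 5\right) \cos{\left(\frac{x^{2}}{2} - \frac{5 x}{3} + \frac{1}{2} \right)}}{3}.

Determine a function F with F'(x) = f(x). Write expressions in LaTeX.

An antiderivative is F(x) = - \sin{\left(\frac{x^{2}}{2} - \frac{5 x}{3} + \frac{1}{2} \right)}.

f matches the chain-rule pattern g'(h)*h' with inner function h(x) = \frac{x^{2}}{2} - \frac{5 x}{3} + \frac{1}{2}; substituting u = h(x) collapses the integral.
Check: d/dx[- \sin{\left(\frac{x^{2}}{2} - \frac{5 x}{3} + \frac{1}{2} \right)}] = - x \cos{\left(\frac{x^{2}}{2} - \frac{5 x}{3} + \frac{1}{2} \right)} + \frac{5 \cos{\left(\frac{x^{2}}{2} - \frac{5 x}{3} + \frac{1}{2} \right)}}{3}, which equals f(x).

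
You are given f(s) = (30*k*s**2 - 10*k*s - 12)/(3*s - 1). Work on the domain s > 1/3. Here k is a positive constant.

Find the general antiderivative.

F(s) = 5*k*s**2 - 4*log(3*s/2 - 1/2) + C

Since d/ds undoes antidifferentiation here, F'(s) = f(s) is required of F(s).
Check: d/ds[5*k*s**2 - 4*log(3*s/2 - 1/2)] = (30*k*s**2 - 10*k*s - 12)/(3*s - 1) = f(s).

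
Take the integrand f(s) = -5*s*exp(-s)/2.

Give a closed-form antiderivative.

An antiderivative is F(s) = 5*(s + 1)*exp(-s)/2.

Recognize the product-rule pattern: f = u'v + uv' with u = 5*s/2 + 5/2, v = exp(-s), so integration by parts undoes it.
Check: d/ds[5*(s + 1)*exp(-s)/2] = -5*s*exp(-s)/2 = f(s).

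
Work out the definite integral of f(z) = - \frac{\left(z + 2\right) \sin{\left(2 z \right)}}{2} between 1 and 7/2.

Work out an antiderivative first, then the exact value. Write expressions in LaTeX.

A first test for any F(z): its z-derivative must equal f(z) identically.
F(z) = \frac{z \cos{\left(2 z \right)}}{4} - \frac{\sin{\left(2 z \right)}}{8} + \frac{\cos{\left(2 z \right)}}{2} is an antiderivative of f.
Check: d/dz[\frac{z \cos{\left(2 z \right)}}{4} - \frac{\sin{\left(2 z \right)}}{8} + \frac{\cos{\left(2 z \right)}}{2}] = - \frac{z \sin{\left(2 z \right)}}{2} - \sin{\left(2 z \right)}, which equals f(z).
F(7/2) = - \frac{\sin{\left(7 \right)}}{8} + \frac{11 \cos{\left(7 \right)}}{8}; F(1) = \frac{3 \cos{\left(2 \right)}}{4} - \frac{\sin{\left(2 \right)}}{8}.
Integral = F(7/2) - F(1) = - \frac{\sin{\left(7 \right)}}{8} + \frac{\sin{\left(2 \right)}}{8} - \frac{3 \cos{\left(2 \right)}}{4} + \frac{11 \cos{\left(7 \right)}}{8}.

Antiderivative: F(z) = \frac{z \cos{\left(2 z \right)}}{4} - \frac{\sin{\left(2 z \right)}}{8} + \frac{\cos{\left(2 z \right)}}{2}; value = - \frac{\sin{\left(7 \right)}}{8} + \frac{\sin{\left(2 \right)}}{8} - \frac{3 \cos{\left(2 \right)}}{4} + \frac{11 \cos{\left(7 \right)}}{8}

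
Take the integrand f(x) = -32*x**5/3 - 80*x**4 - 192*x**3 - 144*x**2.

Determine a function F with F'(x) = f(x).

f matches the chain-rule pattern g'(h)*h' with inner function h(x) = 4*x**2/3 + 4*x; substituting u = h(x) collapses the integral.
Check: d/dx[-16*x**3*(x + 3)**3/9] = -32*x**5/3 - 80*x**4 - 192*x**3 - 144*x**2 = f(x).

An antiderivative is F(x) = -16*x**3*(x + 3)**3/9.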